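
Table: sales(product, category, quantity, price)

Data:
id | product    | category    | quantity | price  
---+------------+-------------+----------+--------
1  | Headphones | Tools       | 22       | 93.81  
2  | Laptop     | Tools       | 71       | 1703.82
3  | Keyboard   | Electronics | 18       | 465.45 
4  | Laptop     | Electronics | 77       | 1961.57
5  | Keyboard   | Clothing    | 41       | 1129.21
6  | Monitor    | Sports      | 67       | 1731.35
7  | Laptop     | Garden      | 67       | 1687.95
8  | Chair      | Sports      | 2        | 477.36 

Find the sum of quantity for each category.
SELECT category, SUM(quantity) as result
FROM sales
GROUP BY category

Result:
  Clothing: 41
  Electronics: 95
  Garden: 67
  Sports: 69
  Tools: 93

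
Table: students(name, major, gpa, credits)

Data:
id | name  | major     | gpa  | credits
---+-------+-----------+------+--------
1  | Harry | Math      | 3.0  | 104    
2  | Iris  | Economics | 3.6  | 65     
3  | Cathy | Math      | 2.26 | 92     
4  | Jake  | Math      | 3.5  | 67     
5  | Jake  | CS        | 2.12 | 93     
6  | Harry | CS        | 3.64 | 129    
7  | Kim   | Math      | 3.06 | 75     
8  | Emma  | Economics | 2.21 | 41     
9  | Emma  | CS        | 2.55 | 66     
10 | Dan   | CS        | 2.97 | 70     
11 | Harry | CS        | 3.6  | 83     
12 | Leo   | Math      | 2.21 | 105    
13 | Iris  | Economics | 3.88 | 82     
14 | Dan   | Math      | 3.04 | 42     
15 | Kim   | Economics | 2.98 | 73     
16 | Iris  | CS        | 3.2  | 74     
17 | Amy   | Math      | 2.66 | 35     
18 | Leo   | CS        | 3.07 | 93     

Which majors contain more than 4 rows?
SELECT major, COUNT(*) as cnt
FROM students
GROUP BY major
HAVING COUNT(*) > 4

Result:
  CS: 7
  Math: 7

Note: HAVING filters groups after aggregation, WHERE filters rows before.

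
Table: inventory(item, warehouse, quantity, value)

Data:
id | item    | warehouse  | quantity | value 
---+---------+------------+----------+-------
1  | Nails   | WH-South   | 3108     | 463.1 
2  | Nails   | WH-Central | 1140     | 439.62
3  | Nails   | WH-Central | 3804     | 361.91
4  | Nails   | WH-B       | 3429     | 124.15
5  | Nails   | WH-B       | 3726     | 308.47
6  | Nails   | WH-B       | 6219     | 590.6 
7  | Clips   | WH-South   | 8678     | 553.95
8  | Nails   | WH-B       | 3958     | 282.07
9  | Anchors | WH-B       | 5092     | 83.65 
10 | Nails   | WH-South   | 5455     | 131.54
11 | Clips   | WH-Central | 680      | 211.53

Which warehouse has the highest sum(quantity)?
SELECT warehouse, SUM(quantity) as val
FROM inventory
GROUP BY warehouse
ORDER BY val DESC
LIMIT 1

Result: WH-B with sum(quantity) = 22424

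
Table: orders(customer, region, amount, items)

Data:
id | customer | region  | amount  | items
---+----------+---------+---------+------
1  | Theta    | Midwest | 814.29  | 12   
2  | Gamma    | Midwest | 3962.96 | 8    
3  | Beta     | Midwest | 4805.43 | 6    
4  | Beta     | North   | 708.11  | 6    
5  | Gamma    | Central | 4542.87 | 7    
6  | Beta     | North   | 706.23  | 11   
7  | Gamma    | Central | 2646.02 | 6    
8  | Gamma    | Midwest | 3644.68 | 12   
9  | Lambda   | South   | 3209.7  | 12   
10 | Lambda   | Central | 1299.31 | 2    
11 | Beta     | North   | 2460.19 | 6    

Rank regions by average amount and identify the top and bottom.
SELECT region, AVG(amount)
FROM orders
GROUP BY region
ORDER BY AVG(amount)

All groups:
  North: 1291.51
  Central: 2829.40
  South: 3209.70
  Midwest: 3306.84

Highest: Midwest (3306.84)
Lowest: North (1291.51)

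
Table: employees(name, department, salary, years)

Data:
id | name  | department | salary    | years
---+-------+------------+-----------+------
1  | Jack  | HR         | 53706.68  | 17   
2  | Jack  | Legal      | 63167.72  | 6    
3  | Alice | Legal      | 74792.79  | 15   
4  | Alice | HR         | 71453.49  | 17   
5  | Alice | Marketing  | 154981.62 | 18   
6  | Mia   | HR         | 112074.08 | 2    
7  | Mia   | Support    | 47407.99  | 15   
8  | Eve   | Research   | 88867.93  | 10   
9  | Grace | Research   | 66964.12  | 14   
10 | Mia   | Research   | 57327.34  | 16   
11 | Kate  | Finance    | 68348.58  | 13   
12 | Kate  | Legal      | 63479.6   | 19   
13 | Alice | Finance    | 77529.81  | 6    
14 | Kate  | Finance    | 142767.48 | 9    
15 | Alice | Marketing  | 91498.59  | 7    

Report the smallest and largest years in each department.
SELECT department, MIN(years), MAX(years)
FROM employees
GROUP BY department

Result:
  Finance: min=6, max=13
  HR: min=2, max=17
  Legal: min=6, max=19
  Marketing: min=7, max=18
  Research: min=10, max=16
  Support: min=15, max=15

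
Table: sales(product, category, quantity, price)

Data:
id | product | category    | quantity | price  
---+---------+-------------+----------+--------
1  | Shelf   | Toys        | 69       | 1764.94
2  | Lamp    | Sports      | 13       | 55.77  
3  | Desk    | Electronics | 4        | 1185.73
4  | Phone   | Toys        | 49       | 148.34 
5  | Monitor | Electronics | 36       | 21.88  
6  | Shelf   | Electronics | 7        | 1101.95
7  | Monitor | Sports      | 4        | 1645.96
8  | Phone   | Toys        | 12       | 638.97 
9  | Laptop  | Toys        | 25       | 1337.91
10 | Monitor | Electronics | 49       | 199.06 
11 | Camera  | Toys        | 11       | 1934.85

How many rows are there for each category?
SELECT category, COUNT(*) as count
FROM sales
GROUP BY category

Result:
  Electronics: 4
  Sports: 2
  Toys: 5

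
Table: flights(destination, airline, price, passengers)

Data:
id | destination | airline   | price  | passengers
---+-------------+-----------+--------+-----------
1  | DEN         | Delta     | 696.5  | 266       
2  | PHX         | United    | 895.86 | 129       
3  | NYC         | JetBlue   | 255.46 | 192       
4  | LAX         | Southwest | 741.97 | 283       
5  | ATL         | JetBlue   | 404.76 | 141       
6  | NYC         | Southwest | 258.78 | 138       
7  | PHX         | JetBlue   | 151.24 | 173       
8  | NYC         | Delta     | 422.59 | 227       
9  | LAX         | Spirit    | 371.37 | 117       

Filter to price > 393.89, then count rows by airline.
SELECT airline, COUNT(*)
FROM flights
WHERE price > 393.89
GROUP BY airline

Note: WHERE filters rows before grouping.

Result:
  Delta: 2
  JetBlue: 1
  Southwest: 1
  United: 1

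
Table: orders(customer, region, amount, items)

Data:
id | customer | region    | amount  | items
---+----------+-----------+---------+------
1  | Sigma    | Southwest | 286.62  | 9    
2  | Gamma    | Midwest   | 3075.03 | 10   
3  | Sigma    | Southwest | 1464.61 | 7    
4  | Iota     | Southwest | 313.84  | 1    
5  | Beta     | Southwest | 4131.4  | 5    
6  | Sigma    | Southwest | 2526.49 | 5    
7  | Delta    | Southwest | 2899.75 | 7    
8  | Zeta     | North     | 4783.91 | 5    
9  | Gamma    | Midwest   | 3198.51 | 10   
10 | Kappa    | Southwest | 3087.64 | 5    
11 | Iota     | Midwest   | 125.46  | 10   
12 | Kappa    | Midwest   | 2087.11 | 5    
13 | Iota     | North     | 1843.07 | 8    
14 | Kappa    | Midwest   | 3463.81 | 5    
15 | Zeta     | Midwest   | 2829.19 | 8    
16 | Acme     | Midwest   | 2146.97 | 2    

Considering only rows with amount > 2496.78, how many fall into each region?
SELECT region, COUNT(*)
FROM orders
WHERE amount > 2496.78
GROUP BY region

Note: WHERE filters rows before grouping.

Result:
  Midwest: 4
  North: 1
  Southwest: 4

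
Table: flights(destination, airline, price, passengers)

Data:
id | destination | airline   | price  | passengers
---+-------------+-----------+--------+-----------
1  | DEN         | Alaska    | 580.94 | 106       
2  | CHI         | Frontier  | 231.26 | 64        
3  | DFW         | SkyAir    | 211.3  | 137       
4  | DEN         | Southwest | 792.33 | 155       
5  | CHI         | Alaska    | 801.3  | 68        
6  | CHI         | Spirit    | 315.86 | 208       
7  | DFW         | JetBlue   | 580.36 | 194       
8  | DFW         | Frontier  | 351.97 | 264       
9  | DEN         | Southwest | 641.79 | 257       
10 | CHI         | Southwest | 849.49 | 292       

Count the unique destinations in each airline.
SELECT airline, COUNT(DISTINCT destination)
FROM flights
GROUP BY airline

Result:
  Alaska: 2 distinct
  Frontier: 2 distinct
  JetBlue: 1 distinct
  SkyAir: 1 distinct
  Southwest: 2 distinct
  Spirit: 1 distinct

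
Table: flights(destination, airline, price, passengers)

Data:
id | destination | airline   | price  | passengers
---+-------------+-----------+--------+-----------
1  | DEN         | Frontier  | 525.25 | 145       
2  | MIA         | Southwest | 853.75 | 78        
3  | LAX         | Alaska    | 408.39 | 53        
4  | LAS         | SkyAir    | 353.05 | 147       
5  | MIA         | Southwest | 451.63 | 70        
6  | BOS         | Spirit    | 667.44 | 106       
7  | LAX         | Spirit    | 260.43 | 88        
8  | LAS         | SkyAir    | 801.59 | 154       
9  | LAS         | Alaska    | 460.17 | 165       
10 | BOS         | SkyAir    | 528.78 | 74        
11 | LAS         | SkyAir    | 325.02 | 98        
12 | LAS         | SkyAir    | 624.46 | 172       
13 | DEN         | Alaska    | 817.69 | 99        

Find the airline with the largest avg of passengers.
SELECT airline, AVG(passengers) as val
FROM flights
GROUP BY airline
ORDER BY val DESC
LIMIT 1

Result: Frontier with avg(passengers) = 145.00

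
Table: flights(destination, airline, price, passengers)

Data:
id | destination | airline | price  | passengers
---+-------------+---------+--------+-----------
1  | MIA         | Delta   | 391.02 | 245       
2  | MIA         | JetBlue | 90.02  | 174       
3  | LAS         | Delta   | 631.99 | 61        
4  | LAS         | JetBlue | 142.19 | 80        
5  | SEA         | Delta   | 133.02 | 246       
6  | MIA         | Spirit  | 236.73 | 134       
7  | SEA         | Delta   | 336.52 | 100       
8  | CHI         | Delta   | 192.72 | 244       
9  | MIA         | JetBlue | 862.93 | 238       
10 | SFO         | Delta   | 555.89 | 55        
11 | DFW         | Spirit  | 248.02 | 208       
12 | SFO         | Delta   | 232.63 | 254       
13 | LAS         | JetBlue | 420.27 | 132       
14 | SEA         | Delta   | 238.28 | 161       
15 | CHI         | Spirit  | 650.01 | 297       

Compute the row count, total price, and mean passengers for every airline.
SELECT airline,
       COUNT(*) as cnt,
       SUM(price) as total_price,
       AVG(passengers) as avg_passengers
FROM flights
GROUP BY airline

Result:
  Delta: 8 records, 2712.07 total price, 170.75 avg passengers
  JetBlue: 4 records, 1515.41 total price, 156.00 avg passengers
  Spirit: 3 records, 1134.76 total price, 213.00 avg passengers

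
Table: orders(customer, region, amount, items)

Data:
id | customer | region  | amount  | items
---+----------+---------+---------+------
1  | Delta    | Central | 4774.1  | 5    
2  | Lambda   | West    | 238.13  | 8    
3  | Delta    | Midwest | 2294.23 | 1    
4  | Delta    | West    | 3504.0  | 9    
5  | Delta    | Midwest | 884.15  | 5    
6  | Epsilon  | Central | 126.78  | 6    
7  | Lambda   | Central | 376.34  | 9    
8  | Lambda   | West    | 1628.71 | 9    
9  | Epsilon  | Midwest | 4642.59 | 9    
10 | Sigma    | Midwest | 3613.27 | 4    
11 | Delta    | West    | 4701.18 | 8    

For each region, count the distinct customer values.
SELECT region, COUNT(DISTINCT customer)
FROM orders
GROUP BY region

Result:
  Central: 3 distinct
  Midwest: 3 distinct
  West: 2 distinct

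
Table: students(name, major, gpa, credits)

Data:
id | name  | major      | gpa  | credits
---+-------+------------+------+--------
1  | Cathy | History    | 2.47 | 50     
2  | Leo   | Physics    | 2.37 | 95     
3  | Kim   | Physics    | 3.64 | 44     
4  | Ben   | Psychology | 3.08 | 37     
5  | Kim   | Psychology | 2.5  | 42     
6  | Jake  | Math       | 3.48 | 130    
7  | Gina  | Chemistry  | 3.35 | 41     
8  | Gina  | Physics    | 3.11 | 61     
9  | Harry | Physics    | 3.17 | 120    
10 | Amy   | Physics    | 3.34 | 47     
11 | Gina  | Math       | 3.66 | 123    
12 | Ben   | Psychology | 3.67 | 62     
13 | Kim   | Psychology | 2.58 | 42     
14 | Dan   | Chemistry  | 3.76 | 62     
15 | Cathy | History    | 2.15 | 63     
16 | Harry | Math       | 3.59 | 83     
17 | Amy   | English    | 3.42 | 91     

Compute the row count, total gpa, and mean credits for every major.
SELECT major,
       COUNT(*) as cnt,
       SUM(gpa) as total_gpa,
       AVG(credits) as avg_credits
FROM students
GROUP BY major

Result:
  Chemistry: 2 records, 7.11 total gpa, 51.50 avg credits
  English: 1 records, 3.42 total gpa, 91.00 avg credits
  History: 2 records, 4.62 total gpa, 56.50 avg credits
  Math: 3 records, 10.73 total gpa, 112.00 avg credits
  Physics: 5 records, 15.63 total gpa, 73.40 avg credits
  Psychology: 4 records, 11.83 total gpa, 45.75 avg credits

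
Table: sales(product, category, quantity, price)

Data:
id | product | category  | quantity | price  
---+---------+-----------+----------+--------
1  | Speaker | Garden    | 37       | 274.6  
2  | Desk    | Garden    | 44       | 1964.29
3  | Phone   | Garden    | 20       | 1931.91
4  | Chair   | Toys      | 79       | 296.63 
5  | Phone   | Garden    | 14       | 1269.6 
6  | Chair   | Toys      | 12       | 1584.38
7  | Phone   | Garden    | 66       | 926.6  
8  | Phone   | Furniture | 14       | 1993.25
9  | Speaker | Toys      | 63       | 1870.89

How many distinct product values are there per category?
SELECT category, COUNT(DISTINCT product)
FROM sales
GROUP BY category

Result:
  Furniture: 1 distinct
  Garden: 3 distinct
  Toys: 2 distinct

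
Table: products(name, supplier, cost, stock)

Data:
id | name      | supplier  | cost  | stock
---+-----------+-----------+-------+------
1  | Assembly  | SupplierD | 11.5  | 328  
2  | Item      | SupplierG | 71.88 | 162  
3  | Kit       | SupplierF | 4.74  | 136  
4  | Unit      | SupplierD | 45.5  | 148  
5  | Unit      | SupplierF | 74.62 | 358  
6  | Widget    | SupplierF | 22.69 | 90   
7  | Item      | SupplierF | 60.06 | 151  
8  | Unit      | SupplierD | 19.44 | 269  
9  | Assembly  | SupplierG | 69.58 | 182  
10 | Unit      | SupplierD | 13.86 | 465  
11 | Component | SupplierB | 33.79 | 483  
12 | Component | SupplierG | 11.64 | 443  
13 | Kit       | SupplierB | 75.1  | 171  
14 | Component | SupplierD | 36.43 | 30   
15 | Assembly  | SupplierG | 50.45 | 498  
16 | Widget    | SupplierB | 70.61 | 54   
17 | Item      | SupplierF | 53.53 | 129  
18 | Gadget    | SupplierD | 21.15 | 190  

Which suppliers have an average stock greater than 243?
SELECT supplier, AVG(stock)
FROM products
GROUP BY supplier
HAVING AVG(stock) > 243

Result:
  SupplierG: avg=321.25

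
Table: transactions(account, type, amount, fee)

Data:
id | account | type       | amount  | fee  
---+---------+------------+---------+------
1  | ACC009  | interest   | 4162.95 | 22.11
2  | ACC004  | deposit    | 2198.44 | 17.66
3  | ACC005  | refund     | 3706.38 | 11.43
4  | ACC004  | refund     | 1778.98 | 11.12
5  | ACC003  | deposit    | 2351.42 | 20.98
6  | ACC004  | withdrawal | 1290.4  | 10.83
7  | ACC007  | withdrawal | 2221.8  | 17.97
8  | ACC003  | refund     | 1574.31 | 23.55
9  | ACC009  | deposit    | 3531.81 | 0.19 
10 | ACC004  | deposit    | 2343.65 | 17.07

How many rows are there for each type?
SELECT type, COUNT(*) as count
FROM transactions
GROUP BY type

Result:
  deposit: 4
  interest: 1
  refund: 3
  withdrawal: 2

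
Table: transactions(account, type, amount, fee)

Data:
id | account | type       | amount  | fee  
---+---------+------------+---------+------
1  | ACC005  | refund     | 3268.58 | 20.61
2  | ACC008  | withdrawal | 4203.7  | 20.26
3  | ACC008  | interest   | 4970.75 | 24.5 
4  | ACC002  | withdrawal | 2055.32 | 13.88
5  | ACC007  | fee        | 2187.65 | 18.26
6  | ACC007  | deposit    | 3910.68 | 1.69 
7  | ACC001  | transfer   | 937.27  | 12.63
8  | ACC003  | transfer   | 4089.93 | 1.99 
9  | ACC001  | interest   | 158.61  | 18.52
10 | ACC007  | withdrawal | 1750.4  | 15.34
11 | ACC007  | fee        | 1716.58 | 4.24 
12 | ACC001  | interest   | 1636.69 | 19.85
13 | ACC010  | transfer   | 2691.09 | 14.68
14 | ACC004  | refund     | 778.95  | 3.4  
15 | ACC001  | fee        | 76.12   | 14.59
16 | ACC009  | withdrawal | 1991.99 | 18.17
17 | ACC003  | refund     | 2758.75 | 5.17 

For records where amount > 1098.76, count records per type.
SELECT type, COUNT(*)
FROM transactions
WHERE amount > 1098.76
GROUP BY type

Note: WHERE filters rows before grouping.

Result:
  deposit: 1
  fee: 2
  interest: 2
  refund: 2
  transfer: 2
  withdrawal: 4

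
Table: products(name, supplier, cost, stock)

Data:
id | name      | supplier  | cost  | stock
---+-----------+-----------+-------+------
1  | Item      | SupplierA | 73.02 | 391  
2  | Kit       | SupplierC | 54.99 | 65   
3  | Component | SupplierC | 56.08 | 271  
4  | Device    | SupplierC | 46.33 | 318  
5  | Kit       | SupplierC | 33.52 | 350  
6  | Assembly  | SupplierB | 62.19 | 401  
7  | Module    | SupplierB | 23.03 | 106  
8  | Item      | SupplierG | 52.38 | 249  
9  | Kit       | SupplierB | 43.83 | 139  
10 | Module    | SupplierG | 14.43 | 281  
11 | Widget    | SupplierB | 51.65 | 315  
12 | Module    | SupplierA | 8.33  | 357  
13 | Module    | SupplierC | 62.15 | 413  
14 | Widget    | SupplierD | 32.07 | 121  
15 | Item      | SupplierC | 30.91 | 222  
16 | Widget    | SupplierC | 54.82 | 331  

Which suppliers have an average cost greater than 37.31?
SELECT supplier, AVG(cost)
FROM products
GROUP BY supplier
HAVING AVG(cost) > 37.31

Result:
  SupplierA: avg=40.68
  SupplierB: avg=45.18
  SupplierC: avg=48.40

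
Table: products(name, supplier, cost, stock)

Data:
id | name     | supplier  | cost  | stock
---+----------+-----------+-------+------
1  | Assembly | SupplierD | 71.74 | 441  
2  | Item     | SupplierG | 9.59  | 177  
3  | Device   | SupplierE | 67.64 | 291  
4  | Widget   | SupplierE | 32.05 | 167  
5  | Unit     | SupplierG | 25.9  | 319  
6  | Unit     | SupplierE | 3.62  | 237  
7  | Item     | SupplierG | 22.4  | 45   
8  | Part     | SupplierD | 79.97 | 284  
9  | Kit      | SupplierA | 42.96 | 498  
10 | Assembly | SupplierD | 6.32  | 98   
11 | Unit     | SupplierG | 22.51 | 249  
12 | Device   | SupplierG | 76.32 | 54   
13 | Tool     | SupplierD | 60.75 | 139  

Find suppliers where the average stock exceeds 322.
SELECT supplier, AVG(stock)
FROM products
GROUP BY supplier
HAVING AVG(stock) > 322

Result:
  SupplierA: avg=498.00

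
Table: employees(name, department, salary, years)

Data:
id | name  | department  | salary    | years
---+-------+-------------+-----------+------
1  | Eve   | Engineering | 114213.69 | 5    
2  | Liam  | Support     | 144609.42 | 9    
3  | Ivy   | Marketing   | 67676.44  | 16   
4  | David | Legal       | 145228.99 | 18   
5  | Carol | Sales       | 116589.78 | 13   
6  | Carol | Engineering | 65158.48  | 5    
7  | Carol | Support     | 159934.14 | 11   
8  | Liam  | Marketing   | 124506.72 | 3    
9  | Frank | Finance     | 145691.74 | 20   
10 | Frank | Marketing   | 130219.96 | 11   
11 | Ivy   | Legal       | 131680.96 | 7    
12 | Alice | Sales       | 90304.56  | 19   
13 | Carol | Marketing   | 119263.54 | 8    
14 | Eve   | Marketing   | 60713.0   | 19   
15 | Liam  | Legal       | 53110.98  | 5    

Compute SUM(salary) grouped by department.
SELECT department, SUM(salary) as result
FROM employees
GROUP BY department

Result:
  Engineering: 179372.17
  Finance: 145691.74
  Legal: 330020.93
  Marketing: 502379.66
  Sales: 206894.34
  Support: 304543.56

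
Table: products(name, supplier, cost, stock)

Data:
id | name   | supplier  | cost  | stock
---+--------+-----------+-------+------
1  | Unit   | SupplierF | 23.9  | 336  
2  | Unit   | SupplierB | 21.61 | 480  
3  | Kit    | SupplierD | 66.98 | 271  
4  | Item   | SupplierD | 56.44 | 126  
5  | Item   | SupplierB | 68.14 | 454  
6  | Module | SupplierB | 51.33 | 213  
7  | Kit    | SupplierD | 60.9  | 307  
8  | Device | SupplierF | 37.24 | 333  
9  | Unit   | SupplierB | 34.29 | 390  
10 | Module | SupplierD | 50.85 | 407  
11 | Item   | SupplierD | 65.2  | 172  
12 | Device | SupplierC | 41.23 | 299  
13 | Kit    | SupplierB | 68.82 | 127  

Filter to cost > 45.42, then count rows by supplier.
SELECT supplier, COUNT(*)
FROM products
WHERE cost > 45.42
GROUP BY supplier

Note: WHERE filters rows before grouping.

Result:
  SupplierB: 3
  SupplierD: 5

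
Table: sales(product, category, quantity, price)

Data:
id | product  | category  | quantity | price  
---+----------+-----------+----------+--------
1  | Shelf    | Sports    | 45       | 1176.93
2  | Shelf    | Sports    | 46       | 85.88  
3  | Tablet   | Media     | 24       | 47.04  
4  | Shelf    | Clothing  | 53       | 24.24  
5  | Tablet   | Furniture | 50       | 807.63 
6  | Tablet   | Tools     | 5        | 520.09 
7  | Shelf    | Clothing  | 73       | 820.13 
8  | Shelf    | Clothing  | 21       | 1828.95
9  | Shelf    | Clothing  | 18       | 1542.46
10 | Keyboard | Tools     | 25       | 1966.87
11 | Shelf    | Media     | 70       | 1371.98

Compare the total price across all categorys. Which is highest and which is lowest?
SELECT category, SUM(price)
FROM sales
GROUP BY category
ORDER BY SUM(price)

All groups:
  Furniture: 807.63
  Sports: 1262.81
  Media: 1419.02
  Tools: 2486.96
  Clothing: 4215.78

Highest: Clothing (4215.78)
Lowest: Furniture (807.63)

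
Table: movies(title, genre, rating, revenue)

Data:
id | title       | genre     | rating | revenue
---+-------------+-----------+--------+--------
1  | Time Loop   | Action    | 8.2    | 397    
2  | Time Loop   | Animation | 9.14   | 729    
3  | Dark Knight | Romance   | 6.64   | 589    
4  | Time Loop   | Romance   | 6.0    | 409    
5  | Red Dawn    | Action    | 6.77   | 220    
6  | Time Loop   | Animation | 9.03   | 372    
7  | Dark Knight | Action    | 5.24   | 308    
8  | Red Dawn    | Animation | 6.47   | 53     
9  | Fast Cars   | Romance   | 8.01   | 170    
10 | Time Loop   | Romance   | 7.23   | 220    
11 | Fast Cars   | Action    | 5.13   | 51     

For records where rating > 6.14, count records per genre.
SELECT genre, COUNT(*)
FROM movies
WHERE rating > 6.14
GROUP BY genre

Note: WHERE filters rows before grouping.

Result:
  Action: 2
  Animation: 3
  Romance: 3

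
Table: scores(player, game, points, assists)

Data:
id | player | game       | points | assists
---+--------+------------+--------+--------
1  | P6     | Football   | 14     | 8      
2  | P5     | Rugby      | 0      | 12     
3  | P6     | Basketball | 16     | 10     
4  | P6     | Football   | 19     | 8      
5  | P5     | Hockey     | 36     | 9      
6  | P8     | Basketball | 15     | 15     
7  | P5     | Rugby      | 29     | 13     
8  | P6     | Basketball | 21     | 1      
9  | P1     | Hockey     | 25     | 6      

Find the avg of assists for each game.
SELECT game, AVG(assists) as result
FROM scores
GROUP BY game

Result:
  Basketball: 8.67
  Football: 8.00
  Hockey: 7.50
  Rugby: 12.50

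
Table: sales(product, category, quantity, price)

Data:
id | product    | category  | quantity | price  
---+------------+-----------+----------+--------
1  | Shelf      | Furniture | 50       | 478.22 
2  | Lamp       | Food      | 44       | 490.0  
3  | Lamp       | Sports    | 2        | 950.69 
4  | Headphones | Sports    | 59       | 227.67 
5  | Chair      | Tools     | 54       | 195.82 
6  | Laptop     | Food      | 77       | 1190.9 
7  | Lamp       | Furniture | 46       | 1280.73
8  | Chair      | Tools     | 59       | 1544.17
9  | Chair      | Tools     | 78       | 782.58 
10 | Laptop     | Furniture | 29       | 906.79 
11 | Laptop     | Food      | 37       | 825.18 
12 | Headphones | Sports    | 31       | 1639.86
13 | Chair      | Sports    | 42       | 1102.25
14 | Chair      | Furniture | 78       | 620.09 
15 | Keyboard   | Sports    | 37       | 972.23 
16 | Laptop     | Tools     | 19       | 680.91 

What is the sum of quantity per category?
SELECT category, SUM(quantity) as result
FROM sales
GROUP BY category

Result:
  Food: 158
  Furniture: 203
  Sports: 171
  Tools: 210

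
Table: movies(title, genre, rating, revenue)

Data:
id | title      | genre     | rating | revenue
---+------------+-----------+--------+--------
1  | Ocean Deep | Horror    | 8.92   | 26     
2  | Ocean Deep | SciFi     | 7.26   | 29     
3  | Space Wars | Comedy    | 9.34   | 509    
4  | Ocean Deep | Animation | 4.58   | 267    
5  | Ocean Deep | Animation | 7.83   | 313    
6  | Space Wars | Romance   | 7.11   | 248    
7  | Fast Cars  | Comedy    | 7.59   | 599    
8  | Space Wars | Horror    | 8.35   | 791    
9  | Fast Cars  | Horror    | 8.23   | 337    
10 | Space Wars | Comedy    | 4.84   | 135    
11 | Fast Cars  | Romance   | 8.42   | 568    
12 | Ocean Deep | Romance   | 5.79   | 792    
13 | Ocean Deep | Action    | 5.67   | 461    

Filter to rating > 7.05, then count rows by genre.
SELECT genre, COUNT(*)
FROM movies
WHERE rating > 7.05
GROUP BY genre

Note: WHERE filters rows before grouping.

Result:
  Animation: 1
  Comedy: 2
  Horror: 3
  Romance: 2
  SciFi: 1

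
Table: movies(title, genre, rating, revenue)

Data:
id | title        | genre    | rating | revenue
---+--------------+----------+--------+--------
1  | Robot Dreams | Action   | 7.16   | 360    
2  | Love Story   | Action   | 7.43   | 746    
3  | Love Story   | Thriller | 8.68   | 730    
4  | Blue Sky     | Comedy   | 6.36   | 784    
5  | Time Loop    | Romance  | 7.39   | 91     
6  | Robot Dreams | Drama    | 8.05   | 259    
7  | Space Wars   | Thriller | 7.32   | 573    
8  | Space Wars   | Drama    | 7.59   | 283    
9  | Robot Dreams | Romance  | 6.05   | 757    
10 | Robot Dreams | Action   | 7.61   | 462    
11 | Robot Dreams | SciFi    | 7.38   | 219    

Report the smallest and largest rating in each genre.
SELECT genre, MIN(rating), MAX(rating)
FROM movies
GROUP BY genre

Result:
  Action: min=7.16, max=7.61
  Comedy: min=6.36, max=6.36
  Drama: min=7.59, max=8.05
  Romance: min=6.05, max=7.39
  SciFi: min=7.38, max=7.38
  Thriller: min=7.32, max=8.68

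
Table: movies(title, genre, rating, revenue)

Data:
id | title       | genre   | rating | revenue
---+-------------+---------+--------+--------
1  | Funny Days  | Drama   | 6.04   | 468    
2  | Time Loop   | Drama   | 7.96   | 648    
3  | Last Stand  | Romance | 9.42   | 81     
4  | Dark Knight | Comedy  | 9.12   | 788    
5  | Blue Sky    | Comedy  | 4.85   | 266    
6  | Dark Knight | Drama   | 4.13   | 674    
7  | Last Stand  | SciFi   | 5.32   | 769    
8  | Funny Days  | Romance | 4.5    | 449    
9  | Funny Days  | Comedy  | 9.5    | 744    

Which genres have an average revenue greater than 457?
SELECT genre, AVG(revenue)
FROM movies
GROUP BY genre
HAVING AVG(revenue) > 457

Result:
  Comedy: avg=599.33
  Drama: avg=596.67
  SciFi: avg=769.00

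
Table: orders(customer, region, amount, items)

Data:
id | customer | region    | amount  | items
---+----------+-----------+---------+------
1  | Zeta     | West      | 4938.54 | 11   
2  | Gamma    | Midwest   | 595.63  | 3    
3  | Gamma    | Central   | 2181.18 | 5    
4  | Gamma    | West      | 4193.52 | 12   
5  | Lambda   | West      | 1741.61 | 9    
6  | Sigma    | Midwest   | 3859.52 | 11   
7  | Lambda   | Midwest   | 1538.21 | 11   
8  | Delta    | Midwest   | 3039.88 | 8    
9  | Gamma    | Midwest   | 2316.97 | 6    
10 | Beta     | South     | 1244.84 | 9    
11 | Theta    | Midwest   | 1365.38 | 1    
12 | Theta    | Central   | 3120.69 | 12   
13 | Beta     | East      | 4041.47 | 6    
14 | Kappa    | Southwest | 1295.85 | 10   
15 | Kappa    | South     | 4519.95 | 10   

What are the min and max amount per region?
SELECT region, MIN(amount), MAX(amount)
FROM orders
GROUP BY region

Result:
  Central: min=2181.18, max=3120.69
  East: min=4041.47, max=4041.47
  Midwest: min=595.63, max=3859.52
  South: min=1244.84, max=4519.95
  Southwest: min=1295.85, max=1295.85
  West: min=1741.61, max=4938.54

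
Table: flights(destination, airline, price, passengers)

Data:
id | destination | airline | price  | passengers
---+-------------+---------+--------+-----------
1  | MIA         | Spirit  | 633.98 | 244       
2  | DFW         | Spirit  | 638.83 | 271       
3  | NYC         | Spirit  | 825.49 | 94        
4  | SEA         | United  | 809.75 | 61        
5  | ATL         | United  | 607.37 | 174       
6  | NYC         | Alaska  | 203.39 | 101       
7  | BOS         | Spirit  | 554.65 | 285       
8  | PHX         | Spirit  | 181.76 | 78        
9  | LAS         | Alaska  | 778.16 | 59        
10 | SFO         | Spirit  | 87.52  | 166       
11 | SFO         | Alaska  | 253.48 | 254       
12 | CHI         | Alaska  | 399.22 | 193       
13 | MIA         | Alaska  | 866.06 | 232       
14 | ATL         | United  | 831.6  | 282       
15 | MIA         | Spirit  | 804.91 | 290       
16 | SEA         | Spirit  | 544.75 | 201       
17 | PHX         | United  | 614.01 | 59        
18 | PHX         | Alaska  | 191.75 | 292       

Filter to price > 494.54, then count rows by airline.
SELECT airline, COUNT(*)
FROM flights
WHERE price > 494.54
GROUP BY airline

Note: WHERE filters rows before grouping.

Result:
  Alaska: 2
  Spirit: 6
  United: 4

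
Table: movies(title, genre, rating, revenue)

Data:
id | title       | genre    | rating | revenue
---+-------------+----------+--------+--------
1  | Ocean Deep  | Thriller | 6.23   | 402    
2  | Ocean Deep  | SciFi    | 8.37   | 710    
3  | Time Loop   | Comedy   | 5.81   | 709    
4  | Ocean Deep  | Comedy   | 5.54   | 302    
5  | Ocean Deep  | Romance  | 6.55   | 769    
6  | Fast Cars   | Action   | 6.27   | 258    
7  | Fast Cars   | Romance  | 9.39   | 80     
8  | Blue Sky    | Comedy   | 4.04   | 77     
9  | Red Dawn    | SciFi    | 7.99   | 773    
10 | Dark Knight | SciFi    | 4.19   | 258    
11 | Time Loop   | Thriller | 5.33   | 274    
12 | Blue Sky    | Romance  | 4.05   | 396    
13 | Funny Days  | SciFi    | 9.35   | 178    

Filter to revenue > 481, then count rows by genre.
SELECT genre, COUNT(*)
FROM movies
WHERE revenue > 481
GROUP BY genre

Note: WHERE filters rows before grouping.

Result:
  Comedy: 1
  Romance: 1
  SciFi: 2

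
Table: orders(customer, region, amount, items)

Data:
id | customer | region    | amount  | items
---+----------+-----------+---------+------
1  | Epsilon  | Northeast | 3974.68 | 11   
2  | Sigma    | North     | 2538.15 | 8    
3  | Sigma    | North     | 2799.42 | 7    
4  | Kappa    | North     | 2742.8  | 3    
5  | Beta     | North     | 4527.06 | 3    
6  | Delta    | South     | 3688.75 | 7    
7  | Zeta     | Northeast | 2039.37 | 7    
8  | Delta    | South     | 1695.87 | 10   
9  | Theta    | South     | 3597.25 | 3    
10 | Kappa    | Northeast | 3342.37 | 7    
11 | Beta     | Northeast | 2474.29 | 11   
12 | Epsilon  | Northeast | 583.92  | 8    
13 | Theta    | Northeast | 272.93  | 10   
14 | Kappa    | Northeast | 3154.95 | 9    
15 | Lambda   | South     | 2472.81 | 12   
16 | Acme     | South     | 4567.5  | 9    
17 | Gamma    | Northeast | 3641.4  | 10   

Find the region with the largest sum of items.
SELECT region, SUM(items) as val
FROM orders
GROUP BY region
ORDER BY val DESC
LIMIT 1

Result: Northeast with sum(items) = 73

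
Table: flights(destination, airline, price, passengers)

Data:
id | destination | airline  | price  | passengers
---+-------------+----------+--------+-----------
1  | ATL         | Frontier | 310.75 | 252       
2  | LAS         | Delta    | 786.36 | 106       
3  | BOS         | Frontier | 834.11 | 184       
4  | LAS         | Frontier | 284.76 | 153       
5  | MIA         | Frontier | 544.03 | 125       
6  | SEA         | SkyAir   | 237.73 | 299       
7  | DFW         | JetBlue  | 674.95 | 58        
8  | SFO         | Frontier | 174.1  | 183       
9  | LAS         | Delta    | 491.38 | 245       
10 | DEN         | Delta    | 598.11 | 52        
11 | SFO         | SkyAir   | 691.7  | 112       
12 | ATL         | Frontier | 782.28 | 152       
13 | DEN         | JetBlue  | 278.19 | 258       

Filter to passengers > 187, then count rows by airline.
SELECT airline, COUNT(*)
FROM flights
WHERE passengers > 187
GROUP BY airline

Note: WHERE filters rows before grouping.

Result:
  Delta: 1
  Frontier: 1
  JetBlue: 1
  SkyAir: 1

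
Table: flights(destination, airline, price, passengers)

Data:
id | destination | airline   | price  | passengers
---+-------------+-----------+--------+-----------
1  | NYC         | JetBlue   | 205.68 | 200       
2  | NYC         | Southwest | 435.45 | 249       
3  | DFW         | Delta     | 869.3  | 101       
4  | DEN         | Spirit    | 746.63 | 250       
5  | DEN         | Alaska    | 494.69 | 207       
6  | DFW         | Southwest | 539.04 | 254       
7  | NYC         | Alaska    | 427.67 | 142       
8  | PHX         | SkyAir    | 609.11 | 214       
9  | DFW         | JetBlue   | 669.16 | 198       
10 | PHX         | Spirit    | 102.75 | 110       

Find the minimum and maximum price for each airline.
SELECT airline, MIN(price), MAX(price)
FROM flights
GROUP BY airline

Result:
  Alaska: min=427.67, max=494.69
  Delta: min=869.30, max=869.30
  JetBlue: min=205.68, max=669.16
  SkyAir: min=609.11, max=609.11
  Southwest: min=435.45, max=539.04
  Spirit: min=102.75, max=746.63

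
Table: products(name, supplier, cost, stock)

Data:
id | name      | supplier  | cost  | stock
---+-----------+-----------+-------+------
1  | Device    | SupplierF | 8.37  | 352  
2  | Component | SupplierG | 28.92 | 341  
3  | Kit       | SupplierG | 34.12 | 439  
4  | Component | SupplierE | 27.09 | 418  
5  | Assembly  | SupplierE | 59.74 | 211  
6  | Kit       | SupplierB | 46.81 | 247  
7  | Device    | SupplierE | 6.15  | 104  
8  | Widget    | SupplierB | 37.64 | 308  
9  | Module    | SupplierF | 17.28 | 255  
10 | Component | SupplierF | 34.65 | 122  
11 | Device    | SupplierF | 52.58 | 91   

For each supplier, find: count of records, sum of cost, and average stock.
SELECT supplier,
       COUNT(*) as cnt,
       SUM(cost) as total_cost,
       AVG(stock) as avg_stock
FROM products
GROUP BY supplier

Result:
  SupplierB: 2 records, 84.45 total cost, 277.50 avg stock
  SupplierE: 3 records, 92.98 total cost, 244.33 avg stock
  SupplierF: 4 records, 112.88 total cost, 205.00 avg stock
  SupplierG: 2 records, 63.04 total cost, 390.00 avg stock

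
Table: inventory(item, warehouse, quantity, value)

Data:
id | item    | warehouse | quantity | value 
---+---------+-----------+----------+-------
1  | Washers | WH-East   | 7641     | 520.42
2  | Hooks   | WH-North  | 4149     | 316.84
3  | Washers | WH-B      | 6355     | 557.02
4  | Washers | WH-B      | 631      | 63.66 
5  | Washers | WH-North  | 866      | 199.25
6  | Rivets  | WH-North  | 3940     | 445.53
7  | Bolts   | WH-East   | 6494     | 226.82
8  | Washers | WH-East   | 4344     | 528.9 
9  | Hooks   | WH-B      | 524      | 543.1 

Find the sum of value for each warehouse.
SELECT warehouse, SUM(value) as result
FROM inventory
GROUP BY warehouse

Result:
  WH-B: 1163.78
  WH-East: 1276.14
  WH-North: 961.62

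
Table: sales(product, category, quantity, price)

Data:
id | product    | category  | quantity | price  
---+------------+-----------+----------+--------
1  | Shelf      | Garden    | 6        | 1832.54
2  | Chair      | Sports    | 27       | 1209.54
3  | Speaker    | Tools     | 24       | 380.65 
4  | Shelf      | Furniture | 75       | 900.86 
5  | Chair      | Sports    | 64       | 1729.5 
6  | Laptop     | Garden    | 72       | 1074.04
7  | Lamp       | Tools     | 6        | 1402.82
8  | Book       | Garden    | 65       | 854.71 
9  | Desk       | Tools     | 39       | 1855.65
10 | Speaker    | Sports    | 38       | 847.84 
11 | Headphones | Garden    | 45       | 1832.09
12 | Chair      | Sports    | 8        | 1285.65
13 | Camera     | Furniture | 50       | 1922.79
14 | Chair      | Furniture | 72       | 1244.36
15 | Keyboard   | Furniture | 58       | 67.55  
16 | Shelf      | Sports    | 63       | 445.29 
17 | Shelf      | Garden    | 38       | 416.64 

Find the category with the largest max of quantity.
SELECT category, MAX(quantity) as val
FROM sales
GROUP BY category
ORDER BY val DESC
LIMIT 1

Result: Furniture with max(quantity) = 75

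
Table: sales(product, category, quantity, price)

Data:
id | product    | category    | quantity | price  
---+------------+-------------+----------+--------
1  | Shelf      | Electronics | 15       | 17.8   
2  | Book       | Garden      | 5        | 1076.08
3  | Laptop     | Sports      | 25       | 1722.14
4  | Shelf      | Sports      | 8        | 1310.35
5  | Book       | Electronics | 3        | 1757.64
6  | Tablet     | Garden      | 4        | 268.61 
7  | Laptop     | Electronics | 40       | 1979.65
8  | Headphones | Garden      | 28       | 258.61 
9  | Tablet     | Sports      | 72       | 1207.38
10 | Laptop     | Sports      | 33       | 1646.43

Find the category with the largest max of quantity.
SELECT category, MAX(quantity) as val
FROM sales
GROUP BY category
ORDER BY val DESC
LIMIT 1

Result: Sports with max(quantity) = 72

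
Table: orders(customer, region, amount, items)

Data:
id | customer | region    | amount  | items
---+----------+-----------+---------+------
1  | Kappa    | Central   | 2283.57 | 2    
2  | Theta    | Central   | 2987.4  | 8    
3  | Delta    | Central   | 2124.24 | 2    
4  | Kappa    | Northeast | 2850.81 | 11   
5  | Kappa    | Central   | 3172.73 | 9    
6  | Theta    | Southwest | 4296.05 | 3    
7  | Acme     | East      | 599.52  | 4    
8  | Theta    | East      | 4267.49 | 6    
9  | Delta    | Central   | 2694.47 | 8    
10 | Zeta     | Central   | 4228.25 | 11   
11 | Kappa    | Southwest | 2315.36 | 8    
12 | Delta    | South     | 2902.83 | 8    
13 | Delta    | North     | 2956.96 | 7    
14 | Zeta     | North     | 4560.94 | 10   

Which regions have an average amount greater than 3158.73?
SELECT region, AVG(amount)
FROM orders
GROUP BY region
HAVING AVG(amount) > 3158.73

Result:
  North: avg=3758.95
  Southwest: avg=3305.71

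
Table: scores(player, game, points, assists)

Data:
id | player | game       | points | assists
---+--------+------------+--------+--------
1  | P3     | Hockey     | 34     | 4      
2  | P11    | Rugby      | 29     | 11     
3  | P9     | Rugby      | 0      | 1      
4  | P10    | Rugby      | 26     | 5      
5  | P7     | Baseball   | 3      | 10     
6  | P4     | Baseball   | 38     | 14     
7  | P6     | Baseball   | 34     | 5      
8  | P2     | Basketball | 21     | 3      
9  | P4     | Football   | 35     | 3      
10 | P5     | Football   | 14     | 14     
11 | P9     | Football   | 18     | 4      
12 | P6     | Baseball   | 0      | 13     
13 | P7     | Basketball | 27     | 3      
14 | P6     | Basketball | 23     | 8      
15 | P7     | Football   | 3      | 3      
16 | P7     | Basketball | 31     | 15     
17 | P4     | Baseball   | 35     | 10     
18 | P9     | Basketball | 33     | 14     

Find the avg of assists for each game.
SELECT game, AVG(assists) as result
FROM scores
GROUP BY game

Result:
  Baseball: 10.40
  Basketball: 8.60
  Football: 6.00
  Hockey: 4.00
  Rugby: 5.67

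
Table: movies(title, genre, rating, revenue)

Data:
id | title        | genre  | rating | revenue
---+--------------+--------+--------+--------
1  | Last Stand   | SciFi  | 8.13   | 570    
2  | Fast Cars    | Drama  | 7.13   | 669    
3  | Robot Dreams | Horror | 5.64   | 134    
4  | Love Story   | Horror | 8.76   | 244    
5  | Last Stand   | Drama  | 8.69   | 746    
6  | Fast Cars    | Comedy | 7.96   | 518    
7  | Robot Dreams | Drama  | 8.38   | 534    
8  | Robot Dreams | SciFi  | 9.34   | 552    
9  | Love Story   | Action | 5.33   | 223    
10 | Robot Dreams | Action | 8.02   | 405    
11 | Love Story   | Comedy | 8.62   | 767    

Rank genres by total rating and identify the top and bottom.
SELECT genre, SUM(rating)
FROM movies
GROUP BY genre
ORDER BY SUM(rating)

All groups:
  Action: 13.35
  Horror: 14.40
  Comedy: 16.58
  SciFi: 17.47
  Drama: 24.20

Highest: Drama (24.20)
Lowest: Action (13.35)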